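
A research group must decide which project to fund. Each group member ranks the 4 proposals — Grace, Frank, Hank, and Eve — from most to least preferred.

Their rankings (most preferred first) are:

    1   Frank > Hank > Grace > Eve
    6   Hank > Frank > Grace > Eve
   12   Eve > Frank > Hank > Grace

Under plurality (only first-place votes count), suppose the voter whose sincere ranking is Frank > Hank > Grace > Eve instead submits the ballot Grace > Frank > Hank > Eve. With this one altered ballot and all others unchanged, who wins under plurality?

First-place totals with the altered ballot: Grace 1, Frank 0, Hank 6, Eve 12.
The winner is unchanged: still Eve.

Eve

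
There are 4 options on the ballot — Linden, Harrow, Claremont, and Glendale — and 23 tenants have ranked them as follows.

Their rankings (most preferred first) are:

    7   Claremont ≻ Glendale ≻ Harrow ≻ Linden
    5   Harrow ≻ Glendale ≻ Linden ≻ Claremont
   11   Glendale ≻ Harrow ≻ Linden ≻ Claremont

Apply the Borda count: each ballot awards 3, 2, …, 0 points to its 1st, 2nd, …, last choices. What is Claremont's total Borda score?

21

Borda scores:
  Linden: 7·0 + 5·1 + 11·1 = 16
  Harrow: 7·1 + 5·3 + 11·2 = 44
  Claremont: 7·3 + 5·0 + 11·0 = 21
  Glendale: 7·2 + 5·2 + 11·3 = 57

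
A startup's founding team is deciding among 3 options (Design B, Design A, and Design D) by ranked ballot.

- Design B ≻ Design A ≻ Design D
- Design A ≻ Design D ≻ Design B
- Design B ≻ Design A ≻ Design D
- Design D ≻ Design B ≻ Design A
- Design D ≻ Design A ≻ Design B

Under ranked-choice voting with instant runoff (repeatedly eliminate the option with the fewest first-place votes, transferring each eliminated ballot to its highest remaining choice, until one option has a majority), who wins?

Design D

Round 1: Design B 2, Design D 2, Design A 1. Design A has the fewest and is eliminated.
Round 2: Design D 3, Design B 2. Design D has a majority.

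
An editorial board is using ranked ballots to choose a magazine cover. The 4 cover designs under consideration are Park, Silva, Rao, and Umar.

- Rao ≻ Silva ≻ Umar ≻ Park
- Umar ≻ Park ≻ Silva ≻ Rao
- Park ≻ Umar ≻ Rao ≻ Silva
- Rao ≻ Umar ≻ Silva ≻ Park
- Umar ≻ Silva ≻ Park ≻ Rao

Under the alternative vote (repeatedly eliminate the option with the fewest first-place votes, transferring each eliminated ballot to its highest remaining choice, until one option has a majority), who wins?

Round 1: Rao 2, Umar 2, Park 1, Silva 0. Silva has the fewest and is eliminated.
Round 2: Rao 2, Umar 2, Park 1. Park has the fewest and is eliminated.
Round 3: Umar 3, Rao 2. Umar has a majority.

Umar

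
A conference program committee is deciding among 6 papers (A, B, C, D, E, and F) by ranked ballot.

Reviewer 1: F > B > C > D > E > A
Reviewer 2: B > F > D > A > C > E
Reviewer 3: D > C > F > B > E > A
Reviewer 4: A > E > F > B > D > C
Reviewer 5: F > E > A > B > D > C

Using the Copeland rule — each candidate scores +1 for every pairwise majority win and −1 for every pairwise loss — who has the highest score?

Pairwise results:
  A vs B: B wins 3–2.
  A vs C: A wins 3–2.
  A vs D: D wins 3–2.
  A vs E: E wins 3–2.
  A vs F: F wins 4–1.
  B vs C: B wins 4–1.
  B vs D: B wins 4–1.
  B vs E: B wins 3–2.
  B vs F: F wins 4–1.
  C vs D: D wins 4–1.
  C vs E: C wins 3–2.
  C vs F: F wins 4–1.
  D vs E: D wins 3–2.
  D vs F: F wins 4–1.
  E vs F: F wins 4–1.
Copeland scores (wins − losses):
  A: 1 − 4 = -3
  B: 4 − 1 = 3
  C: 1 − 4 = -3
  D: 3 − 2 = 1
  E: 1 − 4 = -3
  F: 5 − 0 = 5
F has the best Copeland score.

F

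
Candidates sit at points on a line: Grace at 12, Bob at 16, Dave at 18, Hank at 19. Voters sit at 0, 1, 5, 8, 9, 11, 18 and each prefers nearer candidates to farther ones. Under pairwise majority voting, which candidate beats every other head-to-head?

With single-peaked preferences on a line, the Condorcet winner is the candidate closest to the median voter.
The median voter (position 8) is closest to Grace at 12.
Check: Grace vs Bob — voters closer to Grace: 6 of 7.

Grace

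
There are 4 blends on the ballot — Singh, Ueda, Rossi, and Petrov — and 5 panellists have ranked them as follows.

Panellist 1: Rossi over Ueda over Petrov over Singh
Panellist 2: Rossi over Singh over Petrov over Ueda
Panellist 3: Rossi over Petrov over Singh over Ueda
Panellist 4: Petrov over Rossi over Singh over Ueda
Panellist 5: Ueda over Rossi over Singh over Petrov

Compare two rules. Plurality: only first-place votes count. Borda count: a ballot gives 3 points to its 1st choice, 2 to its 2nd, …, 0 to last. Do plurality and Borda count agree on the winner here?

Yes

Plurality first-place counts: Singh 0, Ueda 1, Rossi 3, Petrov 1 → Rossi.
Borda totals: Singh 5, Ueda 5, Rossi 13, Petrov 7 → Rossi.
The two rules agree on Rossi.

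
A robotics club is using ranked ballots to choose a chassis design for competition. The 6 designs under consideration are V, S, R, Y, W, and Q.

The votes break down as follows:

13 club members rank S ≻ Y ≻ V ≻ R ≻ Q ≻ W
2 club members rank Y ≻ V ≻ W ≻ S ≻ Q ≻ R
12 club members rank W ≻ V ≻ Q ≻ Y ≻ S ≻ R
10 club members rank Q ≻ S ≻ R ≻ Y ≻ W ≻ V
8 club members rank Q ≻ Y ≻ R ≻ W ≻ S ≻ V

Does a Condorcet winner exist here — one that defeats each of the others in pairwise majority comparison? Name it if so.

Head-to-head results (45 voters total):
V vs S: S wins 31–14.
V vs R: V wins 27–18.
V vs Y: Y wins 33–12.
V vs W: W wins 30–15.
V vs Q: V wins 27–18.
S vs R: S wins 37–8.
S vs Y: S wins 23–22.
S vs W: S wins 23–22.
S vs Q: Q wins 30–15.
R vs Y: Y wins 35–10.
R vs W: R wins 31–14.
R vs Q: Q wins 32–13.
Y vs W: Y wins 33–12.
Y vs Q: Q wins 30–15.
W vs Q: Q wins 31–14.
No candidate beats all others: V beats Q beats S beats V, a majority cycle.

No Condorcet winner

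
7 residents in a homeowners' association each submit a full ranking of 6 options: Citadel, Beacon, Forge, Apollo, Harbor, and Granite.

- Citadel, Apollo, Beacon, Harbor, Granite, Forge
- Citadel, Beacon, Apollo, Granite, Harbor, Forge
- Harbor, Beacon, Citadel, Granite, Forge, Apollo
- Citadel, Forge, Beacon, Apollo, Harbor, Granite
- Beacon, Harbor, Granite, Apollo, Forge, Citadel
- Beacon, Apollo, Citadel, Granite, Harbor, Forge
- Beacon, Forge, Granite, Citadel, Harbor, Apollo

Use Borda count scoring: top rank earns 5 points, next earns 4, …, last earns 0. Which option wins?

Beacon

Borda scores:
  Citadel: 5 + 5 + 3 + 5 + 0 + 3 + 2 = 23
  Beacon: 3 + 4 + 4 + 3 + 5 + 5 + 5 = 29
  Forge: 0 + 0 + 1 + 4 + 1 + 0 + 4 = 10
  Apollo: 4 + 3 + 0 + 2 + 2 + 4 + 0 = 15
  Harbor: 2 + 1 + 5 + 1 + 4 + 1 + 1 = 15
  Granite: 1 + 2 + 2 + 0 + 3 + 2 + 3 = 13
Beacon has the highest total.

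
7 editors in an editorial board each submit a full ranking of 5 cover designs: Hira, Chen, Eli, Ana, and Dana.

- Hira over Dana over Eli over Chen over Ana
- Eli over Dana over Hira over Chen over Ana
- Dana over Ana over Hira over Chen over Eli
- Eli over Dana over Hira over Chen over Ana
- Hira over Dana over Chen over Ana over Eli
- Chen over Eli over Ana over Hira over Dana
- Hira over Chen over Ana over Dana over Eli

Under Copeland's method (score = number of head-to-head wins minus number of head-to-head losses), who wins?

Pairwise results:
  Hira vs Chen: Hira wins 6–1.
  Hira vs Eli: Hira wins 4–3.
  Hira vs Ana: Hira wins 5–2.
  Hira vs Dana: Hira wins 4–3.
  Chen vs Eli: Chen wins 4–3.
  Chen vs Ana: Chen wins 6–1.
  Chen vs Dana: Dana wins 5–2.
  Eli vs Ana: Eli wins 4–3.
  Eli vs Dana: Dana wins 4–3.
  Ana vs Dana: Dana wins 5–2.
Copeland scores (wins − losses):
  Hira: 4 − 0 = 4
  Chen: 2 − 2 = 0
  Eli: 1 − 3 = -2
  Ana: 0 − 4 = -4
  Dana: 3 − 1 = 2
Hira has the best Copeland score.

Hira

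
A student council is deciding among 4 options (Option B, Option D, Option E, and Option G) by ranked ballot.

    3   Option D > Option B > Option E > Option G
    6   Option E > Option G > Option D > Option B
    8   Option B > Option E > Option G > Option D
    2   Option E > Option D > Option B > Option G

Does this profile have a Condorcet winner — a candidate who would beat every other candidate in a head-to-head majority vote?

No

Head-to-head results (19 voters total):
Option B vs Option D: Option D wins 11–8.
Option B vs Option E: Option B wins 11–8.
Option B vs Option G: Option B wins 13–6.
Option D vs Option E: Option E wins 16–3.
Option D vs Option G: Option G wins 14–5.
Option E vs Option G: Option E wins 19–0.
No candidate beats all others: Option B beats Option E beats Option D beats Option B, a majority cycle.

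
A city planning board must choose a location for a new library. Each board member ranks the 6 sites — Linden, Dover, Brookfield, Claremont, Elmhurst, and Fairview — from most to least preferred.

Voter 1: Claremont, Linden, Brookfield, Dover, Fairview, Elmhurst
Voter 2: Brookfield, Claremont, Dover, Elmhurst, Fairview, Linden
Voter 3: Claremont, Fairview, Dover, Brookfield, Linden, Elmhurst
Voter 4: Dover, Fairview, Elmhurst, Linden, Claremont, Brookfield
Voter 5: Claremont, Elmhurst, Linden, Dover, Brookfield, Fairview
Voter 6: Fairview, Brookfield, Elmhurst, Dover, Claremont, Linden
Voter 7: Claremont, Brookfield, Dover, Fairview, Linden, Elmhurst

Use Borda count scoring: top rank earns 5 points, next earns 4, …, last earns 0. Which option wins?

Claremont

Borda scores:
  Linden: 4 + 0 + 1 + 2 + 3 + 0 + 1 = 11
  Dover: 2 + 3 + 3 + 5 + 2 + 2 + 3 = 20
  Brookfield: 3 + 5 + 2 + 0 + 1 + 4 + 4 = 19
  Claremont: 5 + 4 + 5 + 1 + 5 + 1 + 5 = 26
  Elmhurst: 0 + 2 + 0 + 3 + 4 + 3 + 0 = 12
  Fairview: 1 + 1 + 4 + 4 + 0 + 5 + 2 = 17
Claremont has the highest total.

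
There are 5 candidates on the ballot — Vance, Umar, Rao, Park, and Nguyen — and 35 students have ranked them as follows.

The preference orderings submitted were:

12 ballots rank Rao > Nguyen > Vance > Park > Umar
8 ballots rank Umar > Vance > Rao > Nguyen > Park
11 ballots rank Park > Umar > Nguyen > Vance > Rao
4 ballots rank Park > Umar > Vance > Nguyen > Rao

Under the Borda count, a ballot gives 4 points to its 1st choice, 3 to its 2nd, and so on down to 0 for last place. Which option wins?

Umar

Borda scores:
  Vance: 12·2 + 8·3 + 11·1 + 4·2 = 67
  Umar: 12·0 + 8·4 + 11·3 + 4·3 = 77
  Rao: 12·4 + 8·2 + 11·0 + 4·0 = 64
  Park: 12·1 + 8·0 + 11·4 + 4·4 = 72
  Nguyen: 12·3 + 8·1 + 11·2 + 4·1 = 70
Umar has the highest total.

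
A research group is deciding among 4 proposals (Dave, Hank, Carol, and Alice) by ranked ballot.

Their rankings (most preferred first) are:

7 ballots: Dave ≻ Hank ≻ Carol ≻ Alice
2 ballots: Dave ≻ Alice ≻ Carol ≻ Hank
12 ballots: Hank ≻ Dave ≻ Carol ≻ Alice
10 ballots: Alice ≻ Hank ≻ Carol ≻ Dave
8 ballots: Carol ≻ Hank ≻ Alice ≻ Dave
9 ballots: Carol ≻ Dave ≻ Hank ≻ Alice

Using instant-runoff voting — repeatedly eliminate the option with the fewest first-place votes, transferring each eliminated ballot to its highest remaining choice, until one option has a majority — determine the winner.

Hank

Round 1: Carol 17, Hank 12, Alice 10, Dave 9. Dave has the fewest and is eliminated.
Round 2: Hank 19, Carol 17, Alice 12. Alice has the fewest and is eliminated.
Round 3: Hank 29, Carol 19. Hank has a majority.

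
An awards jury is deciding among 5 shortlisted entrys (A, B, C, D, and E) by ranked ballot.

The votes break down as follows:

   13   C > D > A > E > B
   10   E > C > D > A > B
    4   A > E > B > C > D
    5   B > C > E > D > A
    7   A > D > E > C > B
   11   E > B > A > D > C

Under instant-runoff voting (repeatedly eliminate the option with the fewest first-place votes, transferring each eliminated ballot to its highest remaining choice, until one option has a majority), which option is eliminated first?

Round 1: E 21, C 13, A 11, B 5, D 0. D has the fewest and is eliminated.
Round 2: E 21, C 13, A 11, B 5. B has the fewest and is eliminated.
Round 3: E 21, C 18, A 11. A has the fewest and is eliminated.
Round 4: E 32, C 18. E has a majority.

D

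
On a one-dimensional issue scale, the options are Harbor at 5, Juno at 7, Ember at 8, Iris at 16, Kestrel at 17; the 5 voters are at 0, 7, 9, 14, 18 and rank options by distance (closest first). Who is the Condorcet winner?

Ember

With single-peaked preferences on a line, the Condorcet winner is the candidate closest to the median voter.
The median voter (position 9) is closest to Ember at 8.
Check: Ember vs Kestrel — voters closer to Ember: 3 of 5.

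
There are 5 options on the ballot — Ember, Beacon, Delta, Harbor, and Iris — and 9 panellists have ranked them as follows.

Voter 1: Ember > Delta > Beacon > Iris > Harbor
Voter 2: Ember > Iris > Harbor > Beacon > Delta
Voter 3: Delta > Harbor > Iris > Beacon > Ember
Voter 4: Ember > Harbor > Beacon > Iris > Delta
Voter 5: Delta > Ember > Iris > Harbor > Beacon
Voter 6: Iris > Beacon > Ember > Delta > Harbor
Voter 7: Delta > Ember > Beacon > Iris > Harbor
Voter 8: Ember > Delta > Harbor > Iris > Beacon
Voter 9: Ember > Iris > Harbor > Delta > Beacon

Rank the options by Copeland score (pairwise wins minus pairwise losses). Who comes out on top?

Ember

Pairwise results:
  Ember vs Beacon: Ember wins 7–2.
  Ember vs Delta: Ember wins 6–3.
  Ember vs Harbor: Ember wins 8–1.
  Ember vs Iris: Ember wins 7–2.
  Beacon vs Delta: Delta wins 6–3.
  Beacon vs Harbor: Harbor wins 6–3.
  Beacon vs Iris: Iris wins 6–3.
  Delta vs Harbor: Delta wins 6–3.
  Delta vs Iris: Delta wins 5–4.
  Harbor vs Iris: Iris wins 6–3.
Copeland scores (wins − losses):
  Ember: 4 − 0 = 4
  Beacon: 0 − 4 = -4
  Delta: 3 − 1 = 2
  Harbor: 1 − 3 = -2
  Iris: 2 − 2 = 0
Ember has the best Copeland score.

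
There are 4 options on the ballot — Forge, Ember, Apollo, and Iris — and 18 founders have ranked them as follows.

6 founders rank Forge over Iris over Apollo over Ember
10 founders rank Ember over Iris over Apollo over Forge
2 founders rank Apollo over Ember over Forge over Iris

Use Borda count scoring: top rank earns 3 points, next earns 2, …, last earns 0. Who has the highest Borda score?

Borda scores:
  Forge: 6·3 + 10·0 + 2·1 = 20
  Ember: 6·0 + 10·3 + 2·2 = 34
  Apollo: 6·1 + 10·1 + 2·3 = 22
  Iris: 6·2 + 10·2 + 2·0 = 32
Ember has the highest total.

Ember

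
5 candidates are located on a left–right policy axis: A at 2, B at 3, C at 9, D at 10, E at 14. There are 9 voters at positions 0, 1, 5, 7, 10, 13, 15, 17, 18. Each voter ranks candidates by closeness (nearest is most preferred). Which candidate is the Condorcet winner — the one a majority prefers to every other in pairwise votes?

D

With single-peaked preferences on a line, the Condorcet winner is the candidate closest to the median voter.
The median voter (position 10) is closest to D at 10.
Check: D vs B — voters closer to D: 6 of 9.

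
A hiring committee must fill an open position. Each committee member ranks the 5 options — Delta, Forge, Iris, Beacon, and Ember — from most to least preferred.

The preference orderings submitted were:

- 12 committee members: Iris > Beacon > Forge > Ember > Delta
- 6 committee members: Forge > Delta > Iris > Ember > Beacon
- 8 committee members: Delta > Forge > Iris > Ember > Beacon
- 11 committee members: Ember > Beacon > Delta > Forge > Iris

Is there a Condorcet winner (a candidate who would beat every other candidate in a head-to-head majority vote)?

No

Head-to-head results (37 voters total):
Delta vs Forge: Delta wins 19–18.
Delta vs Iris: Delta wins 25–12.
Delta vs Beacon: Beacon wins 23–14.
Delta vs Ember: Ember wins 23–14.
Forge vs Iris: Forge wins 25–12.
Forge vs Beacon: Beacon wins 23–14.
Forge vs Ember: Forge wins 26–11.
Iris vs Beacon: Iris wins 26–11.
Iris vs Ember: Iris wins 26–11.
Beacon vs Ember: Ember wins 25–12.
No candidate beats all others: Delta beats Forge beats Ember beats Delta, a majority cycle.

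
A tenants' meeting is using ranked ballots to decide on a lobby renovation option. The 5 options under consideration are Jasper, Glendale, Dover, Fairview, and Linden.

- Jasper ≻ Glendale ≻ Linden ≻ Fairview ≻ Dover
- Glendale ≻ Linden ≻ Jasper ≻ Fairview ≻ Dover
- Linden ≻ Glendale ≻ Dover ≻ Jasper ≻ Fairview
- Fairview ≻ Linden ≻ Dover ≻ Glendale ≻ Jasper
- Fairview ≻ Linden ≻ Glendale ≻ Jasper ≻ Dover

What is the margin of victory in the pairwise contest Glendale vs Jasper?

3

Ballots ranking Glendale above Jasper: 4.
Ballots ranking Jasper above Glendale: 1.
Glendale wins 4–1, a margin of 3.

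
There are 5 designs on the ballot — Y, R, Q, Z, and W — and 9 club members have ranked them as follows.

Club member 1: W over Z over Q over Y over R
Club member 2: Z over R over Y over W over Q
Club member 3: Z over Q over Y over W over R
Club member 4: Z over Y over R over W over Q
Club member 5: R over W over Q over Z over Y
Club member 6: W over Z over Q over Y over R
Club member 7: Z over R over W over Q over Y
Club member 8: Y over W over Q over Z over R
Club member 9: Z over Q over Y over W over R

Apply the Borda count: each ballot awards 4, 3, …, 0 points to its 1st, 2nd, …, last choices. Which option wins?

Borda scores:
  Y: 1 + 2 + 2 + 3 + 0 + 1 + 0 + 4 + 2 = 15
  R: 0 + 3 + 0 + 2 + 4 + 0 + 3 + 0 + 0 = 12
  Q: 2 + 0 + 3 + 0 + 2 + 2 + 1 + 2 + 3 = 15
  Z: 3 + 4 + 4 + 4 + 1 + 3 + 4 + 1 + 4 = 28
  W: 4 + 1 + 1 + 1 + 3 + 4 + 2 + 3 + 1 = 20
Z has the highest total.

Z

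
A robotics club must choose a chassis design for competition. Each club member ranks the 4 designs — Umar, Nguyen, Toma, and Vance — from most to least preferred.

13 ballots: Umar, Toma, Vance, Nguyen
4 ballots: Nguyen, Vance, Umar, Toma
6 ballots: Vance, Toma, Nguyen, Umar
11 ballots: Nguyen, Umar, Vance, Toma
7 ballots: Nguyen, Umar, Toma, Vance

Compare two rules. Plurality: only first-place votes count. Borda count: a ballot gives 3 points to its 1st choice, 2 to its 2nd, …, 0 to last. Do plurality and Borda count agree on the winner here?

No

Plurality first-place counts: Umar 13, Nguyen 22, Toma 0, Vance 6 → Nguyen.
Borda totals: Umar 79, Nguyen 72, Toma 45, Vance 50 → Umar.
The two rules disagree: plurality picks Nguyen, Borda picks Umar.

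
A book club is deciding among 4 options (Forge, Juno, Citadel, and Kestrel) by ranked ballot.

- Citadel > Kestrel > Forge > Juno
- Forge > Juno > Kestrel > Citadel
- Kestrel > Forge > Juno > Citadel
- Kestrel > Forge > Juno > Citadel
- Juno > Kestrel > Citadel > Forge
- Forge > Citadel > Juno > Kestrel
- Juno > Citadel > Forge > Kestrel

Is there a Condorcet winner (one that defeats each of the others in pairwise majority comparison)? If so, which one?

Head-to-head results (7 voters total):
Forge vs Juno: Forge wins 5–2.
Forge vs Citadel: Forge wins 4–3.
Forge vs Kestrel: Kestrel wins 4–3.
Juno vs Citadel: Juno wins 5–2.
Juno vs Kestrel: Juno wins 4–3.
Citadel vs Kestrel: Kestrel wins 4–3.
No candidate beats all others: Forge beats Juno beats Kestrel beats Forge, a majority cycle.

No Condorcet winner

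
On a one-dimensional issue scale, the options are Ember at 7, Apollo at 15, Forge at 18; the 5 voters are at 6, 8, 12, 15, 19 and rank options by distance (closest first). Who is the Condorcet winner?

With single-peaked preferences on a line, the Condorcet winner is the candidate closest to the median voter.
The median voter (position 12) is closest to Apollo at 15.
Check: Apollo vs Ember — voters closer to Apollo: 3 of 5.

Apollo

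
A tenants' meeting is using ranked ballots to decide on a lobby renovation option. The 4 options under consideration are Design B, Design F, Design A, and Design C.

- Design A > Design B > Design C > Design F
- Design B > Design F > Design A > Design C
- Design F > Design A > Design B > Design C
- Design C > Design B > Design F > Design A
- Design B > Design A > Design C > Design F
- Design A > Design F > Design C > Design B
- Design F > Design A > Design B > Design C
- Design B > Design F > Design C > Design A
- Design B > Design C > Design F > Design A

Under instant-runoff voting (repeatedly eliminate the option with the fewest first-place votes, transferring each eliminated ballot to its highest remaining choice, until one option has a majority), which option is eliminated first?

Design C

Round 1: Design B 4, Design F 2, Design A 2, Design C 1. Design C has the fewest and is eliminated.
Round 2: Design B 5, Design F 2, Design A 2. Design B has a majority.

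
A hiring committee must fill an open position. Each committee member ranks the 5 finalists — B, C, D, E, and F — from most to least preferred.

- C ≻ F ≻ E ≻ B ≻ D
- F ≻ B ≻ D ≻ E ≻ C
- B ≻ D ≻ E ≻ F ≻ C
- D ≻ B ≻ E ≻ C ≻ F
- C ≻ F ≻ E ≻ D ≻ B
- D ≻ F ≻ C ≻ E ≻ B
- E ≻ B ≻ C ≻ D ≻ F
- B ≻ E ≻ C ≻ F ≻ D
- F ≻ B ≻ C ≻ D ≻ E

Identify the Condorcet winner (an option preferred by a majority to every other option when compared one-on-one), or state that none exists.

Head-to-head results (9 voters total):
B vs C: B wins 6–3.
B vs D: B wins 6–3.
B vs E: B wins 5–4.
B vs F: F wins 5–4.
C vs D: C wins 5–4.
C vs E: E wins 5–4.
C vs F: C wins 5–4.
D vs E: D wins 5–4.
D vs F: F wins 5–4.
E vs F: F wins 5–4.
No candidate beats all others: B beats C beats F beats B, a majority cycle.

None — there is no Condorcet winner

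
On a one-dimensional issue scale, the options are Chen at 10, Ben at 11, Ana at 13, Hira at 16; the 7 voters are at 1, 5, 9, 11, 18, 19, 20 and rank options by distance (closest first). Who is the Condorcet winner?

Ben

With single-peaked preferences on a line, the Condorcet winner is the candidate closest to the median voter.
The median voter (position 11) is closest to Ben at 11.
Check: Ben vs Chen — voters closer to Ben: 4 of 7.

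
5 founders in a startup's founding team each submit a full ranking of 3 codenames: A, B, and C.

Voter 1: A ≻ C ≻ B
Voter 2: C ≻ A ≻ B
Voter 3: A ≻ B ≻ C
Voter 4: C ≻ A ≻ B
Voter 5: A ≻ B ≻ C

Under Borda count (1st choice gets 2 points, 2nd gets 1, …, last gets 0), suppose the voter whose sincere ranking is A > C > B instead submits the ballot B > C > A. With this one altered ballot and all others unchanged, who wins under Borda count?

Borda totals with the altered ballot: A 6, B 4, C 5.
The winner is unchanged: still A.

A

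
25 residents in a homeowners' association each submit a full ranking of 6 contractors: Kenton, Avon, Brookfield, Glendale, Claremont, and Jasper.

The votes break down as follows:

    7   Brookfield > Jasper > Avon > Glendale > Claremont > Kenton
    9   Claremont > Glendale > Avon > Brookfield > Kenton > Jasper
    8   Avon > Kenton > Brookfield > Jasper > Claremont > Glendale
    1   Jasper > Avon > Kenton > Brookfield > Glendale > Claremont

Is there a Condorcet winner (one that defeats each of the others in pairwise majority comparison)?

Head-to-head results (25 voters total):
Kenton vs Avon: Avon wins 25–0.
Kenton vs Brookfield: Brookfield wins 16–9.
Kenton vs Glendale: Glendale wins 16–9.
Kenton vs Claremont: Claremont wins 16–9.
Kenton vs Jasper: Kenton wins 17–8.
Avon vs Brookfield: Avon wins 18–7.
Avon vs Glendale: Avon wins 16–9.
Avon vs Claremont: Avon wins 16–9.
Avon vs Jasper: Avon wins 17–8.
Brookfield vs Glendale: Brookfield wins 16–9.
Brookfield vs Claremont: Brookfield wins 16–9.
Brookfield vs Jasper: Brookfield wins 24–1.
Glendale vs Claremont: Claremont wins 17–8.
Glendale vs Jasper: Jasper wins 16–9.
Claremont vs Jasper: Jasper wins 16–9.
Avon beats each rival — Kenton (25–0), Brookfield (18–7), Glendale (16–9), Claremont (16–9), Jasper (17–8) — so Avon is the Condorcet winner.

Yes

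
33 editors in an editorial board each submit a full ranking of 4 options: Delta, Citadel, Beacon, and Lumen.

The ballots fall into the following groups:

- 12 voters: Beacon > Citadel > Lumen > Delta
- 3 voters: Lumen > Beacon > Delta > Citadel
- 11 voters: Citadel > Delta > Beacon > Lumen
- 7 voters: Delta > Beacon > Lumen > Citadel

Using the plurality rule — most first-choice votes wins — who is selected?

Beacon

First-place vote totals:
  Delta: 7
  Citadel: 11
  Beacon: 12
  Lumen: 3
Beacon has the most first-place votes.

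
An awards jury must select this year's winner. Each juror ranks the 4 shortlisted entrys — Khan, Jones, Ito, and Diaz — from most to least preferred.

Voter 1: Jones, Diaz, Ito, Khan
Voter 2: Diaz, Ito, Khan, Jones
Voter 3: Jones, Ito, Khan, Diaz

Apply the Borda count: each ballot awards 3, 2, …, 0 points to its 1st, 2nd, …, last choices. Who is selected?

Jones

Borda scores:
  Khan: 0 + 1 + 1 = 2
  Jones: 3 + 0 + 3 = 6
  Ito: 1 + 2 + 2 = 5
  Diaz: 2 + 3 + 0 = 5
Jones has the highest total.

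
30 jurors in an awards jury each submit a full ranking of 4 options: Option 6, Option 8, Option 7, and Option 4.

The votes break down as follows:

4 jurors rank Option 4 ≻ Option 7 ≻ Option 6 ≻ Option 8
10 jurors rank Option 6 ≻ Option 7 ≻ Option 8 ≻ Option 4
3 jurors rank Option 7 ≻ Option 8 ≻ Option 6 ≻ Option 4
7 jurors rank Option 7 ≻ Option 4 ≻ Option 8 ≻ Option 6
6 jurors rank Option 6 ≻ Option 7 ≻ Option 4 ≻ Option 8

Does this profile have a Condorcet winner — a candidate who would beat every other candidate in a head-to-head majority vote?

Yes

Head-to-head results (30 voters total):
Option 6 vs Option 8: Option 6 wins 20–10.
Option 6 vs Option 7: Option 6 wins 16–14.
Option 6 vs Option 4: Option 6 wins 19–11.
Option 8 vs Option 7: Option 7 wins 30–0.
Option 8 vs Option 4: Option 4 wins 17–13.
Option 7 vs Option 4: Option 7 wins 26–4.
Option 6 beats each rival — Option 8 (20–10), Option 7 (16–14), Option 4 (19–11) — so Option 6 is the Condorcet winner.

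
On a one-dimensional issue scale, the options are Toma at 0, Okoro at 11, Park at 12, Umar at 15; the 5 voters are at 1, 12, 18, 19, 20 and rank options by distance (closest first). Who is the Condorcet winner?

With single-peaked preferences on a line, the Condorcet winner is the candidate closest to the median voter.
The median voter (position 18) is closest to Umar at 15.
Check: Umar vs Toma — voters closer to Umar: 4 of 5.

Umar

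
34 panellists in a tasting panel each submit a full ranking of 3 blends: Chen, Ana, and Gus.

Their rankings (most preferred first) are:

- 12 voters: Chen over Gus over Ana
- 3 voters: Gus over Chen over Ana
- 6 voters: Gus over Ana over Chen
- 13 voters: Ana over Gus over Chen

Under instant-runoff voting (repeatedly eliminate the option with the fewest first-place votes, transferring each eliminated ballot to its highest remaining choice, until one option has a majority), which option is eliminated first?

Round 1: Ana 13, Chen 12, Gus 9. Gus has the fewest and is eliminated.
Round 2: Ana 19, Chen 15. Ana has a majority.

Gus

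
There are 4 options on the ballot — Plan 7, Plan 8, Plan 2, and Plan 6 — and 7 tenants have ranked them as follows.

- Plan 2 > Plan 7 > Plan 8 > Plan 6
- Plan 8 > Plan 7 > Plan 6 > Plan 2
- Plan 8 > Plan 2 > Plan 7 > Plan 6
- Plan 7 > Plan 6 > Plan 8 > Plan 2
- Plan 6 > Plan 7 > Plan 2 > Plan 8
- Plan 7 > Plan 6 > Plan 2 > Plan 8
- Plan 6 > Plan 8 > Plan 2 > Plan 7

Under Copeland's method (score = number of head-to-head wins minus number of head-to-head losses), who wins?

Pairwise results:
  Plan 7 vs Plan 8: Plan 7 wins 4–3.
  Plan 7 vs Plan 2: Plan 7 wins 4–3.
  Plan 7 vs Plan 6: Plan 7 wins 5–2.
  Plan 8 vs Plan 2: Plan 8 wins 4–3.
  Plan 8 vs Plan 6: Plan 6 wins 4–3.
  Plan 2 vs Plan 6: Plan 6 wins 5–2.
Copeland scores (wins − losses):
  Plan 7: 3 − 0 = 3
  Plan 8: 1 − 2 = -1
  Plan 2: 0 − 3 = -3
  Plan 6: 2 − 1 = 1
Plan 7 has the best Copeland score.

Plan 7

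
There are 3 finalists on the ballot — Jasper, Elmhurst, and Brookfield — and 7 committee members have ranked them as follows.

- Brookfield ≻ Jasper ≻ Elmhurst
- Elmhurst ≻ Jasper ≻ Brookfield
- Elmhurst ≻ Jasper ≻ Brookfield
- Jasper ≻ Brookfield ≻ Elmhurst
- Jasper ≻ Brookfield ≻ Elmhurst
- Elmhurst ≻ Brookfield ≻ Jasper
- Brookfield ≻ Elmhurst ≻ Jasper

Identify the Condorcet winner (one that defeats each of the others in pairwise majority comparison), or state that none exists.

There is no Condorcet winner

Head-to-head results (7 voters total):
Jasper vs Elmhurst: Elmhurst wins 4–3.
Jasper vs Brookfield: Jasper wins 4–3.
Elmhurst vs Brookfield: Brookfield wins 4–3.
No candidate beats all others: Jasper beats Brookfield beats Elmhurst beats Jasper, a majority cycle.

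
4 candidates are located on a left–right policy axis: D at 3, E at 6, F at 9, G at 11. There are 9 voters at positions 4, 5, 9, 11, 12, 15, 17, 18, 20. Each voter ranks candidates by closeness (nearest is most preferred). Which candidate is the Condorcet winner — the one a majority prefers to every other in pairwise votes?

G

With single-peaked preferences on a line, the Condorcet winner is the candidate closest to the median voter.
The median voter (position 12) is closest to G at 11.
Check: G vs F — voters closer to G: 6 of 9.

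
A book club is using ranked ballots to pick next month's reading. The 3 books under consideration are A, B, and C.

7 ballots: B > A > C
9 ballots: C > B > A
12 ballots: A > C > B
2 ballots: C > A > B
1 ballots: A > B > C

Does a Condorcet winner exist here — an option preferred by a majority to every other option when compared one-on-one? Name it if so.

None — there is no Condorcet winner

Head-to-head results (31 voters total):
A vs B: B wins 16–15.
A vs C: A wins 20–11.
B vs C: C wins 23–8.
No candidate beats all others: A beats C beats B beats A, a majority cycle.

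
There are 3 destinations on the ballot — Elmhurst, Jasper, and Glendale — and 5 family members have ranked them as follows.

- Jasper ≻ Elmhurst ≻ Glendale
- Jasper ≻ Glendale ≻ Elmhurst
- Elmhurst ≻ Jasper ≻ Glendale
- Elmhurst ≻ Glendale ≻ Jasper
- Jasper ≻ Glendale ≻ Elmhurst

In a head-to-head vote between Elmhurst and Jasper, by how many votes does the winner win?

1

Ballots ranking Elmhurst above Jasper: 2.
Ballots ranking Jasper above Elmhurst: 3.
Jasper wins 3–2, a margin of 1.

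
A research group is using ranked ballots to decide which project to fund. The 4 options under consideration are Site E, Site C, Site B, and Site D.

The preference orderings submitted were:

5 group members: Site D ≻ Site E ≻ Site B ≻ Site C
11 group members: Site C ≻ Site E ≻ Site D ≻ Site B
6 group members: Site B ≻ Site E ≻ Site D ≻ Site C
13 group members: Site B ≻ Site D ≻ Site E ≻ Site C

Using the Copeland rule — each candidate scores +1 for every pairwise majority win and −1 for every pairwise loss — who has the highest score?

Pairwise results:
  Site E vs Site C: Site E wins 24–11.
  Site E vs Site B: Site B wins 19–16.
  Site E vs Site D: Site D wins 18–17.
  Site C vs Site B: Site B wins 24–11.
  Site C vs Site D: Site D wins 24–11.
  Site B vs Site D: Site B wins 19–16.
Copeland scores (wins − losses):
  Site E: 1 − 2 = -1
  Site C: 0 − 3 = -3
  Site B: 3 − 0 = 3
  Site D: 2 − 1 = 1
Site B has the best Copeland score.

Site B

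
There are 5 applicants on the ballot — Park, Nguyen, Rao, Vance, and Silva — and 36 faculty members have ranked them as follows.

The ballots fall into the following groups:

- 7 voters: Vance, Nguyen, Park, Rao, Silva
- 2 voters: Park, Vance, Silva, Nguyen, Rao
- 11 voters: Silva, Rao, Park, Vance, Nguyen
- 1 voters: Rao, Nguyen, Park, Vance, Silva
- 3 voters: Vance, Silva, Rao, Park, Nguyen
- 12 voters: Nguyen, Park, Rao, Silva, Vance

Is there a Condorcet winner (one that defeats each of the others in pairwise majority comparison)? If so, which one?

No Condorcet winner

Head-to-head results (36 voters total):
Park vs Nguyen: Nguyen wins 20–16.
Park vs Rao: Park wins 21–15.
Park vs Vance: Park wins 26–10.
Park vs Silva: Park wins 22–14.
Nguyen vs Rao: Nguyen wins 21–15.
Nguyen vs Vance: Vance wins 23–13.
Nguyen vs Silva: Nguyen wins 20–16.
Rao vs Vance: Rao wins 24–12.
Rao vs Silva: Rao wins 20–16.
Vance vs Silva: Silva wins 23–13.
No candidate beats all others: Park beats Vance beats Nguyen beats Park, a majority cycle.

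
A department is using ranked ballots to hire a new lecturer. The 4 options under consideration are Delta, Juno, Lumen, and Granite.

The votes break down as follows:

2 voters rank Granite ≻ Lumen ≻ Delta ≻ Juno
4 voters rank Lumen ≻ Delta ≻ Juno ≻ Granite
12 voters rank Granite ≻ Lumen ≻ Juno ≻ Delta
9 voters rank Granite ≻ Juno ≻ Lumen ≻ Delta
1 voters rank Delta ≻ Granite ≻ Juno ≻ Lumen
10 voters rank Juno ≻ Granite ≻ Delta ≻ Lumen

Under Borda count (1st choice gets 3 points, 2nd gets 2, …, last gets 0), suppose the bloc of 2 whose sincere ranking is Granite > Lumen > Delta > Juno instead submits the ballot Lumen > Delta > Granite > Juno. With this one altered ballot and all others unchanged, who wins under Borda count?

Granite

Borda totals with the altered ballot: Delta 25, Juno 65, Lumen 51, Granite 87.
The winner is unchanged: still Granite.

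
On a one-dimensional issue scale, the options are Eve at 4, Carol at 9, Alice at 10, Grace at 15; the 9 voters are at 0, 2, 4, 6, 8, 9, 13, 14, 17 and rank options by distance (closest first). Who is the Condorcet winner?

Carol

With single-peaked preferences on a line, the Condorcet winner is the candidate closest to the median voter.
The median voter (position 8) is closest to Carol at 9.
Check: Carol vs Eve — voters closer to Carol: 5 of 9.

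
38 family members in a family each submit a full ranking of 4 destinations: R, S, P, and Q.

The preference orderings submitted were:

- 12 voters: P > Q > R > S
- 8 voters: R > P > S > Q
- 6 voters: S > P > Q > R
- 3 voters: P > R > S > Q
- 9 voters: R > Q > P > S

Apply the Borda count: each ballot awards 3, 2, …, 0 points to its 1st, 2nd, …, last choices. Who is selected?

Borda scores:
  R: 12·1 + 8·3 + 6·0 + 3·2 + 9·3 = 69
  S: 12·0 + 8·1 + 6·3 + 3·1 + 9·0 = 29
  P: 12·3 + 8·2 + 6·2 + 3·3 + 9·1 = 82
  Q: 12·2 + 8·0 + 6·1 + 3·0 + 9·2 = 48
P has the highest total.

P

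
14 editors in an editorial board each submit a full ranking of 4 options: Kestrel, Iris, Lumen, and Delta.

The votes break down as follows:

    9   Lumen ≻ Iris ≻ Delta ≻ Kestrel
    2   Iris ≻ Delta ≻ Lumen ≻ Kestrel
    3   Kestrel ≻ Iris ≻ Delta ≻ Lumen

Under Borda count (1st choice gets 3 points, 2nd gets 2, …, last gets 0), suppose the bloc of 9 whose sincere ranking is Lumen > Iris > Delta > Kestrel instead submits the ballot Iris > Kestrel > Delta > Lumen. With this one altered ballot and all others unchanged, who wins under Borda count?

Iris

Borda totals with the altered ballot: Kestrel 27, Iris 39, Lumen 2, Delta 16.
The winner is unchanged: still Iris.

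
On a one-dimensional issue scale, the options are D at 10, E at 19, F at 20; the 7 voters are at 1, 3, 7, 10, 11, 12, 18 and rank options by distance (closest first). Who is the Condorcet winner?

With single-peaked preferences on a line, the Condorcet winner is the candidate closest to the median voter.
The median voter (position 10) is closest to D at 10.
Check: D vs F — voters closer to D: 6 of 7.

D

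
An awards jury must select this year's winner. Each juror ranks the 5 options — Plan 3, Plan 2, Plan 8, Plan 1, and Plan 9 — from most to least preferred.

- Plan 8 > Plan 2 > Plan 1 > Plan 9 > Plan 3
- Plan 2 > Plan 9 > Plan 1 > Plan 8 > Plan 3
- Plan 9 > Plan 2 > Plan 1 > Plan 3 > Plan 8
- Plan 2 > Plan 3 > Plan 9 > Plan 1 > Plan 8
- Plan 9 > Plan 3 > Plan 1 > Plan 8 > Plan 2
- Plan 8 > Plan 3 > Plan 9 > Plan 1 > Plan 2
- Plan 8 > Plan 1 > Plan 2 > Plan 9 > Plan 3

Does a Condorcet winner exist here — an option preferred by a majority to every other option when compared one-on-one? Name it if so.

There is no Condorcet winner

Head-to-head results (7 voters total):
Plan 3 vs Plan 2: Plan 2 wins 5–2.
Plan 3 vs Plan 8: Plan 8 wins 4–3.
Plan 3 vs Plan 1: Plan 1 wins 4–3.
Plan 3 vs Plan 9: Plan 9 wins 5–2.
Plan 2 vs Plan 8: Plan 8 wins 4–3.
Plan 2 vs Plan 1: Plan 2 wins 4–3.
Plan 2 vs Plan 9: Plan 2 wins 4–3.
Plan 8 vs Plan 1: Plan 1 wins 4–3.
Plan 8 vs Plan 9: Plan 9 wins 4–3.
Plan 1 vs Plan 9: Plan 9 wins 5–2.
No candidate beats all others: Plan 2 beats Plan 1 beats Plan 8 beats Plan 2, a majority cycle.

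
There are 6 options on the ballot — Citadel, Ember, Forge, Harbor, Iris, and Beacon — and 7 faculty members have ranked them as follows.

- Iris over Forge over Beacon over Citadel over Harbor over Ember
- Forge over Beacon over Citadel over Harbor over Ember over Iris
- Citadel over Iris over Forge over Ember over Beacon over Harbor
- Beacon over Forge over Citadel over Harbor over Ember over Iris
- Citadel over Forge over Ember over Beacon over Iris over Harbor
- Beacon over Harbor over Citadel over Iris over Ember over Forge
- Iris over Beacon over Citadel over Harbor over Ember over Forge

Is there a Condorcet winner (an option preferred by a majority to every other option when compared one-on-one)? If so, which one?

Head-to-head results (7 voters total):
Citadel vs Ember: Citadel wins 7–0.
Citadel vs Forge: Citadel wins 4–3.
Citadel vs Harbor: Citadel wins 6–1.
Citadel vs Iris: Citadel wins 5–2.
Citadel vs Beacon: Beacon wins 5–2.
Ember vs Forge: Forge wins 5–2.
Ember vs Harbor: Harbor wins 5–2.
Ember vs Iris: Iris wins 4–3.
Ember vs Beacon: Beacon wins 5–2.
Forge vs Harbor: Forge wins 5–2.
Forge vs Iris: Iris wins 4–3.
Forge vs Beacon: Forge wins 4–3.
Harbor vs Iris: Iris wins 4–3.
Harbor vs Beacon: Beacon wins 7–0.
Iris vs Beacon: Beacon wins 4–3.
No candidate beats all others: Citadel beats Forge beats Beacon beats Citadel, a majority cycle.

None — there is no Condorcet winner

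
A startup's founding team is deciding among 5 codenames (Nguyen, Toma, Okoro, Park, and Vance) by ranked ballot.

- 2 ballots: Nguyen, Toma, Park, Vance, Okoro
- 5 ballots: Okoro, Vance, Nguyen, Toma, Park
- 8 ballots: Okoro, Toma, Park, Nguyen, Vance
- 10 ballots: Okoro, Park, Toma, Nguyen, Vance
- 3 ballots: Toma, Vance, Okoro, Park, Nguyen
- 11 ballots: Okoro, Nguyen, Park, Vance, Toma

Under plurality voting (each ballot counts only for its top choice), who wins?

Okoro

First-place vote totals:
  Nguyen: 2
  Toma: 3
  Okoro: 34
  Park: 0
  Vance: 0
Okoro has the most first-place votes.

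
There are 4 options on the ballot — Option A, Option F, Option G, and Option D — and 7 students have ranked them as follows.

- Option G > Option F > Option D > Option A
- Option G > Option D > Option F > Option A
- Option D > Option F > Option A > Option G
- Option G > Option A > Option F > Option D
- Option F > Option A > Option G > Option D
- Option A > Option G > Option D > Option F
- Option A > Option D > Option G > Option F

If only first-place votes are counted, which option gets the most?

First-place vote totals:
  Option A: 2
  Option F: 1
  Option G: 3
  Option D: 1
Option G has the most first-place votes.

Option G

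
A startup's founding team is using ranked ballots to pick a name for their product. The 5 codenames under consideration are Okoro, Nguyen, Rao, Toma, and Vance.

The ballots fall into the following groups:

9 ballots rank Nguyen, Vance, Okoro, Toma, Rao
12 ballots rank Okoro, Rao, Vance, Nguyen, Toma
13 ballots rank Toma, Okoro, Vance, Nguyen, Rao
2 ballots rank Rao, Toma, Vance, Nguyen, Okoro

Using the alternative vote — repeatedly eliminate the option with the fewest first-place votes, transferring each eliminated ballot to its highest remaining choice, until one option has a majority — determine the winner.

Round 1: Toma 13, Okoro 12, Nguyen 9, Rao 2, Vance 0. Vance has the fewest and is eliminated.
Round 2: Toma 13, Okoro 12, Nguyen 9, Rao 2. Rao has the fewest and is eliminated.
Round 3: Toma 15, Okoro 12, Nguyen 9. Nguyen has the fewest and is eliminated.
Round 4: Okoro 21, Toma 15. Okoro has a majority.

Okoro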